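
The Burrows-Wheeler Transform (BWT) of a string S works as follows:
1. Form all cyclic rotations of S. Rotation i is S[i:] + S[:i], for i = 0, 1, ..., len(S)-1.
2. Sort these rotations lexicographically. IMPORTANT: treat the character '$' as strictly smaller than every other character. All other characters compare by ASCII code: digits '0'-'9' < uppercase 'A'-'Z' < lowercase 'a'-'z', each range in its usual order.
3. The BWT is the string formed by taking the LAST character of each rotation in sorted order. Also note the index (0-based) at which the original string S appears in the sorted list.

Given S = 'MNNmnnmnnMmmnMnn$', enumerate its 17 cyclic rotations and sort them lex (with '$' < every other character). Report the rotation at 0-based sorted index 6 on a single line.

All 17 rotations (rotation i = S[i:]+S[:i]):
  rot[0] = MNNmnnmnnMmmnMnn$
  rot[1] = NNmnnmnnMmmnMnn$M
  rot[2] = NmnnmnnMmmnMnn$MN
  rot[3] = mnnmnnMmmnMnn$MNN
  rot[4] = nnmnnMmmnMnn$MNNm
  rot[5] = nmnnMmmnMnn$MNNmn
  rot[6] = mnnMmmnMnn$MNNmnn
  rot[7] = nnMmmnMnn$MNNmnnm
  rot[8] = nMmmnMnn$MNNmnnmn
  rot[9] = MmmnMnn$MNNmnnmnn
  rot[10] = mmnMnn$MNNmnnmnnM
  rot[11] = mnMnn$MNNmnnmnnMm
  rot[12] = nMnn$MNNmnnmnnMmm
  rot[13] = Mnn$MNNmnnmnnMmmn
  rot[14] = nn$MNNmnnmnnMmmnM
  rot[15] = n$MNNmnnmnnMmmnMn
  rot[16] = $MNNmnnmnnMmmnMnn
Sorted (with $ < everything):
  sorted[0] = $MNNmnnmnnMmmnMnn
  sorted[1] = MNNmnnmnnMmmnMnn$
  sorted[2] = MmmnMnn$MNNmnnmnn
  sorted[3] = Mnn$MNNmnnmnnMmmn
  sorted[4] = NNmnnmnnMmmnMnn$M
  sorted[5] = NmnnmnnMmmnMnn$MN
  sorted[6] = mmnMnn$MNNmnnmnnM
  sorted[7] = mnMnn$MNNmnnmnnMm
  sorted[8] = mnnMmmnMnn$MNNmnn
  sorted[9] = mnnmnnMmmnMnn$MNN
  sorted[10] = n$MNNmnnmnnMmmnMn
  sorted[11] = nMmmnMnn$MNNmnnmn
  sorted[12] = nMnn$MNNmnnmnnMmm
  sorted[13] = nmnnMmmnMnn$MNNmn
  sorted[14] = nn$MNNmnnmnnMmmnM
  sorted[15] = nnMmmnMnn$MNNmnnm
  sorted[16] = nnmnnMmmnMnn$MNNm
sorted[6] = mmnMnn$MNNmnnmnnM

Answer: mmnMnn$MNNmnnmnnM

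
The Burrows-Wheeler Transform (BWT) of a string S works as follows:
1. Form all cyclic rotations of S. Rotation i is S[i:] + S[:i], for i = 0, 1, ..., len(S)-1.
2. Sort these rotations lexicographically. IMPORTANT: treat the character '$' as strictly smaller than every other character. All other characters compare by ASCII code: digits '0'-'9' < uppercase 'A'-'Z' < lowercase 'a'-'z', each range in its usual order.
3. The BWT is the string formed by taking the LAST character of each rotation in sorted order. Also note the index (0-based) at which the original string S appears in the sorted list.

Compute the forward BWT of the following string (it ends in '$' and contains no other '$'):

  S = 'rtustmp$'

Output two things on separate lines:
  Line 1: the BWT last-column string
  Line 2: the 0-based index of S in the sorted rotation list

All 8 rotations (rotation i = S[i:]+S[:i]):
  rot[0] = rtustmp$
  rot[1] = tustmp$r
  rot[2] = ustmp$rt
  rot[3] = stmp$rtu
  rot[4] = tmp$rtus
  rot[5] = mp$rtust
  rot[6] = p$rtustm
  rot[7] = $rtustmp
Sorted (with $ < everything):
  sorted[0] = $rtustmp  (last char: 'p')
  sorted[1] = mp$rtust  (last char: 't')
  sorted[2] = p$rtustm  (last char: 'm')
  sorted[3] = rtustmp$  (last char: '$')
  sorted[4] = stmp$rtu  (last char: 'u')
  sorted[5] = tmp$rtus  (last char: 's')
  sorted[6] = tustmp$r  (last char: 'r')
  sorted[7] = ustmp$rt  (last char: 't')
Last column: ptm$usrt
Original string S is at sorted index 3

Answer: ptm$usrt
3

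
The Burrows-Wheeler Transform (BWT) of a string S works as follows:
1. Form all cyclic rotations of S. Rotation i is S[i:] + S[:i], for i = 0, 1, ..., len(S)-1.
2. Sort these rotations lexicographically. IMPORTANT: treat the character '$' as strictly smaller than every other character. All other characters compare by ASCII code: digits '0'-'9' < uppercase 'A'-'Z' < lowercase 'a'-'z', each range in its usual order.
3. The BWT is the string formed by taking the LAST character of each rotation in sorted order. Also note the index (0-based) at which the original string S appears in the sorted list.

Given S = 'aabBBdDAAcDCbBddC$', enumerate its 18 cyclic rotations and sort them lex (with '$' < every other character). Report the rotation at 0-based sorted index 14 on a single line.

Answer: cDCbBddC$aabBBdDAA

Derivation:
All 18 rotations (rotation i = S[i:]+S[:i]):
  rot[0] = aabBBdDAAcDCbBddC$
  rot[1] = abBBdDAAcDCbBddC$a
  rot[2] = bBBdDAAcDCbBddC$aa
  rot[3] = BBdDAAcDCbBddC$aab
  rot[4] = BdDAAcDCbBddC$aabB
  rot[5] = dDAAcDCbBddC$aabBB
  rot[6] = DAAcDCbBddC$aabBBd
  rot[7] = AAcDCbBddC$aabBBdD
  rot[8] = AcDCbBddC$aabBBdDA
  rot[9] = cDCbBddC$aabBBdDAA
  rot[10] = DCbBddC$aabBBdDAAc
  rot[11] = CbBddC$aabBBdDAAcD
  rot[12] = bBddC$aabBBdDAAcDC
  rot[13] = BddC$aabBBdDAAcDCb
  rot[14] = ddC$aabBBdDAAcDCbB
  rot[15] = dC$aabBBdDAAcDCbBd
  rot[16] = C$aabBBdDAAcDCbBdd
  rot[17] = $aabBBdDAAcDCbBddC
Sorted (with $ < everything):
  sorted[0] = $aabBBdDAAcDCbBddC
  sorted[1] = AAcDCbBddC$aabBBdD
  sorted[2] = AcDCbBddC$aabBBdDA
  sorted[3] = BBdDAAcDCbBddC$aab
  sorted[4] = BdDAAcDCbBddC$aabB
  sorted[5] = BddC$aabBBdDAAcDCb
  sorted[6] = C$aabBBdDAAcDCbBdd
  sorted[7] = CbBddC$aabBBdDAAcD
  sorted[8] = DAAcDCbBddC$aabBBd
  sorted[9] = DCbBddC$aabBBdDAAc
  sorted[10] = aabBBdDAAcDCbBddC$
  sorted[11] = abBBdDAAcDCbBddC$a
  sorted[12] = bBBdDAAcDCbBddC$aa
  sorted[13] = bBddC$aabBBdDAAcDC
  sorted[14] = cDCbBddC$aabBBdDAA
  sorted[15] = dC$aabBBdDAAcDCbBd
  sorted[16] = dDAAcDCbBddC$aabBB
  sorted[17] = ddC$aabBBdDAAcDCbB
sorted[14] = cDCbBddC$aabBBdDAA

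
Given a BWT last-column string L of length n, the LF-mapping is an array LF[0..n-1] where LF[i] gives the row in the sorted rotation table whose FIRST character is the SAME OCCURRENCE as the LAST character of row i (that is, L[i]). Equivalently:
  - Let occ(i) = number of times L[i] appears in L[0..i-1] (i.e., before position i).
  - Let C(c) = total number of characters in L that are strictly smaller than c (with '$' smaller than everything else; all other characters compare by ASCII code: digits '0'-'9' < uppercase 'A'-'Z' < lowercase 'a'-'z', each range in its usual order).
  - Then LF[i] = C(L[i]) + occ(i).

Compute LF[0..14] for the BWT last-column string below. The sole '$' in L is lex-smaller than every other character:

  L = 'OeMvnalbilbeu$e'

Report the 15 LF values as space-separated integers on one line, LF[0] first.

Answer: 2 6 1 14 12 3 10 4 9 11 5 7 13 0 8

Derivation:
Char counts: '$':1, 'M':1, 'O':1, 'a':1, 'b':2, 'e':3, 'i':1, 'l':2, 'n':1, 'u':1, 'v':1
C (first-col start): C('$')=0, C('M')=1, C('O')=2, C('a')=3, C('b')=4, C('e')=6, C('i')=9, C('l')=10, C('n')=12, C('u')=13, C('v')=14
L[0]='O': occ=0, LF[0]=C('O')+0=2+0=2
L[1]='e': occ=0, LF[1]=C('e')+0=6+0=6
L[2]='M': occ=0, LF[2]=C('M')+0=1+0=1
L[3]='v': occ=0, LF[3]=C('v')+0=14+0=14
L[4]='n': occ=0, LF[4]=C('n')+0=12+0=12
L[5]='a': occ=0, LF[5]=C('a')+0=3+0=3
L[6]='l': occ=0, LF[6]=C('l')+0=10+0=10
L[7]='b': occ=0, LF[7]=C('b')+0=4+0=4
L[8]='i': occ=0, LF[8]=C('i')+0=9+0=9
L[9]='l': occ=1, LF[9]=C('l')+1=10+1=11
L[10]='b': occ=1, LF[10]=C('b')+1=4+1=5
L[11]='e': occ=1, LF[11]=C('e')+1=6+1=7
L[12]='u': occ=0, LF[12]=C('u')+0=13+0=13
L[13]='$': occ=0, LF[13]=C('$')+0=0+0=0
L[14]='e': occ=2, LF[14]=C('e')+2=6+2=8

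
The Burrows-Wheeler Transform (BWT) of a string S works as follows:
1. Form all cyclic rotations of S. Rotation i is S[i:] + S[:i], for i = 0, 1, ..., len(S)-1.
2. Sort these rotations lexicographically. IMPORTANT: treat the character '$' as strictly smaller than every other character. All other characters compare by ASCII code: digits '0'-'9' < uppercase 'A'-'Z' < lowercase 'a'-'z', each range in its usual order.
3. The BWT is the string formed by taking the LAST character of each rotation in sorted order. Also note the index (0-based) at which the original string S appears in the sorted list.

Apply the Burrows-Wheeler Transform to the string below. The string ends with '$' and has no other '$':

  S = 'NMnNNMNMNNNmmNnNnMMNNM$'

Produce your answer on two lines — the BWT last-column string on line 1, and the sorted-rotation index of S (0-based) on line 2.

Answer: MNnNMNNNNM$MnMNNnmmNNMN
10

Derivation:
All 23 rotations (rotation i = S[i:]+S[:i]):
  rot[0] = NMnNNMNMNNNmmNnNnMMNNM$
  rot[1] = MnNNMNMNNNmmNnNnMMNNM$N
  rot[2] = nNNMNMNNNmmNnNnMMNNM$NM
  rot[3] = NNMNMNNNmmNnNnMMNNM$NMn
  rot[4] = NMNMNNNmmNnNnMMNNM$NMnN
  rot[5] = MNMNNNmmNnNnMMNNM$NMnNN
  rot[6] = NMNNNmmNnNnMMNNM$NMnNNM
  rot[7] = MNNNmmNnNnMMNNM$NMnNNMN
  rot[8] = NNNmmNnNnMMNNM$NMnNNMNM
  rot[9] = NNmmNnNnMMNNM$NMnNNMNMN
  rot[10] = NmmNnNnMMNNM$NMnNNMNMNN
  rot[11] = mmNnNnMMNNM$NMnNNMNMNNN
  rot[12] = mNnNnMMNNM$NMnNNMNMNNNm
  rot[13] = NnNnMMNNM$NMnNNMNMNNNmm
  rot[14] = nNnMMNNM$NMnNNMNMNNNmmN
  rot[15] = NnMMNNM$NMnNNMNMNNNmmNn
  rot[16] = nMMNNM$NMnNNMNMNNNmmNnN
  rot[17] = MMNNM$NMnNNMNMNNNmmNnNn
  rot[18] = MNNM$NMnNNMNMNNNmmNnNnM
  rot[19] = NNM$NMnNNMNMNNNmmNnNnMM
  rot[20] = NM$NMnNNMNMNNNmmNnNnMMN
  rot[21] = M$NMnNNMNMNNNmmNnNnMMNN
  rot[22] = $NMnNNMNMNNNmmNnNnMMNNM
Sorted (with $ < everything):
  sorted[0] = $NMnNNMNMNNNmmNnNnMMNNM  (last char: 'M')
  sorted[1] = M$NMnNNMNMNNNmmNnNnMMNN  (last char: 'N')
  sorted[2] = MMNNM$NMnNNMNMNNNmmNnNn  (last char: 'n')
  sorted[3] = MNMNNNmmNnNnMMNNM$NMnNN  (last char: 'N')
  sorted[4] = MNNM$NMnNNMNMNNNmmNnNnM  (last char: 'M')
  sorted[5] = MNNNmmNnNnMMNNM$NMnNNMN  (last char: 'N')
  sorted[6] = MnNNMNMNNNmmNnNnMMNNM$N  (last char: 'N')
  sorted[7] = NM$NMnNNMNMNNNmmNnNnMMN  (last char: 'N')
  sorted[8] = NMNMNNNmmNnNnMMNNM$NMnN  (last char: 'N')
  sorted[9] = NMNNNmmNnNnMMNNM$NMnNNM  (last char: 'M')
  sorted[10] = NMnNNMNMNNNmmNnNnMMNNM$  (last char: '$')
  sorted[11] = NNM$NMnNNMNMNNNmmNnNnMM  (last char: 'M')
  sorted[12] = NNMNMNNNmmNnNnMMNNM$NMn  (last char: 'n')
  sorted[13] = NNNmmNnNnMMNNM$NMnNNMNM  (last char: 'M')
  sorted[14] = NNmmNnNnMMNNM$NMnNNMNMN  (last char: 'N')
  sorted[15] = NmmNnNnMMNNM$NMnNNMNMNN  (last char: 'N')
  sorted[16] = NnMMNNM$NMnNNMNMNNNmmNn  (last char: 'n')
  sorted[17] = NnNnMMNNM$NMnNNMNMNNNmm  (last char: 'm')
  sorted[18] = mNnNnMMNNM$NMnNNMNMNNNm  (last char: 'm')
  sorted[19] = mmNnNnMMNNM$NMnNNMNMNNN  (last char: 'N')
  sorted[20] = nMMNNM$NMnNNMNMNNNmmNnN  (last char: 'N')
  sorted[21] = nNNMNMNNNmmNnNnMMNNM$NM  (last char: 'M')
  sorted[22] = nNnMMNNM$NMnNNMNMNNNmmN  (last char: 'N')
Last column: MNnNMNNNNM$MnMNNnmmNNMN
Original string S is at sorted index 10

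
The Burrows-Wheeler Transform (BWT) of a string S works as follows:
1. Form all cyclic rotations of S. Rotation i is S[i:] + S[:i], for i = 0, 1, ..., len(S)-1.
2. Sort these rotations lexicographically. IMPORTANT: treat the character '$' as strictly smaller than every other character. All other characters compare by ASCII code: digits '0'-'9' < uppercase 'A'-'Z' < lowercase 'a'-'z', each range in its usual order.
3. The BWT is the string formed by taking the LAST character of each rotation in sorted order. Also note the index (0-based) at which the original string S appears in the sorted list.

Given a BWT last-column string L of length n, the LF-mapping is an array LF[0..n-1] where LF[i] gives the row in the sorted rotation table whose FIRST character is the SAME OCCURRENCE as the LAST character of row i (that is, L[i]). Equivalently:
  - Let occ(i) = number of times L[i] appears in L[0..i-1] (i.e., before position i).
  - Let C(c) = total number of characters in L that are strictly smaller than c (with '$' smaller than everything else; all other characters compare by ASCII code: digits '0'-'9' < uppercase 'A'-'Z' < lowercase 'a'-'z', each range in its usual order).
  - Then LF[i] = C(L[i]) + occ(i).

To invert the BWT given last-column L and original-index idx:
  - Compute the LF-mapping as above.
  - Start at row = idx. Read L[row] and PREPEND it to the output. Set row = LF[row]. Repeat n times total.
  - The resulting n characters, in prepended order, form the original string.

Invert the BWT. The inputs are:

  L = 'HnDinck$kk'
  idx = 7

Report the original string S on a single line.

LF mapping: 2 8 1 4 9 3 5 0 6 7
Walk LF starting at row 7, prepending L[row]:
  step 1: row=7, L[7]='$', prepend. Next row=LF[7]=0
  step 2: row=0, L[0]='H', prepend. Next row=LF[0]=2
  step 3: row=2, L[2]='D', prepend. Next row=LF[2]=1
  step 4: row=1, L[1]='n', prepend. Next row=LF[1]=8
  step 5: row=8, L[8]='k', prepend. Next row=LF[8]=6
  step 6: row=6, L[6]='k', prepend. Next row=LF[6]=5
  step 7: row=5, L[5]='c', prepend. Next row=LF[5]=3
  step 8: row=3, L[3]='i', prepend. Next row=LF[3]=4
  step 9: row=4, L[4]='n', prepend. Next row=LF[4]=9
  step 10: row=9, L[9]='k', prepend. Next row=LF[9]=7
Reversed output: knickknDH$

Answer: knickknDH$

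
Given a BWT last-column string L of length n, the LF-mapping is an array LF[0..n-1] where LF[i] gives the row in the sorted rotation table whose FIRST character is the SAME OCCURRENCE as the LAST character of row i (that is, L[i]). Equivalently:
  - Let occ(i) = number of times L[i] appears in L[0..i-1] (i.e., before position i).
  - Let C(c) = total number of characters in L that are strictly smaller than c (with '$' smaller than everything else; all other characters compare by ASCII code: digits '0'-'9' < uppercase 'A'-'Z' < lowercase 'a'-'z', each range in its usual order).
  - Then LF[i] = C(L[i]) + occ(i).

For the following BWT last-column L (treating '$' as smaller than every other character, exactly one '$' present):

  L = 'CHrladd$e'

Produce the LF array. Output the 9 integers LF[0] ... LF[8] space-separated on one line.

Char counts: '$':1, 'C':1, 'H':1, 'a':1, 'd':2, 'e':1, 'l':1, 'r':1
C (first-col start): C('$')=0, C('C')=1, C('H')=2, C('a')=3, C('d')=4, C('e')=6, C('l')=7, C('r')=8
L[0]='C': occ=0, LF[0]=C('C')+0=1+0=1
L[1]='H': occ=0, LF[1]=C('H')+0=2+0=2
L[2]='r': occ=0, LF[2]=C('r')+0=8+0=8
L[3]='l': occ=0, LF[3]=C('l')+0=7+0=7
L[4]='a': occ=0, LF[4]=C('a')+0=3+0=3
L[5]='d': occ=0, LF[5]=C('d')+0=4+0=4
L[6]='d': occ=1, LF[6]=C('d')+1=4+1=5
L[7]='$': occ=0, LF[7]=C('$')+0=0+0=0
L[8]='e': occ=0, LF[8]=C('e')+0=6+0=6

Answer: 1 2 8 7 3 4 5 0 6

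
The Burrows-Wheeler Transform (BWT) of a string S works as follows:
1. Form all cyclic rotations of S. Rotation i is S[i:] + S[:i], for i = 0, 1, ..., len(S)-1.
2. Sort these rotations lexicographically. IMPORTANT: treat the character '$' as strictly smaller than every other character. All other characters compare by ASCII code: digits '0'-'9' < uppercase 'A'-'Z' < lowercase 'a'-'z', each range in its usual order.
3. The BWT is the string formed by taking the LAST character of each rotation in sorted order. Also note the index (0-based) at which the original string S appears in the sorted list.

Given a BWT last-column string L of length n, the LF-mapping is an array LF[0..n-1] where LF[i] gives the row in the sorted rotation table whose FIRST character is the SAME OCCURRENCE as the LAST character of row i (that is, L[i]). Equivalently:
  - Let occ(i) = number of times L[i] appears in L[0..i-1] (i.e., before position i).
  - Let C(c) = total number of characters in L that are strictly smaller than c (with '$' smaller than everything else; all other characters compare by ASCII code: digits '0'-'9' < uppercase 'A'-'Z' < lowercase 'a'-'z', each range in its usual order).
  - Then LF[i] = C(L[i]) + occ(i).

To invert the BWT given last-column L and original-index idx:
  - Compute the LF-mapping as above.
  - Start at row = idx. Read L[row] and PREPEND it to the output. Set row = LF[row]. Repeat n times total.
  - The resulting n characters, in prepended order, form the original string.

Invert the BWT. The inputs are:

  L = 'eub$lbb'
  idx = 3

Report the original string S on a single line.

LF mapping: 4 6 1 0 5 2 3
Walk LF starting at row 3, prepending L[row]:
  step 1: row=3, L[3]='$', prepend. Next row=LF[3]=0
  step 2: row=0, L[0]='e', prepend. Next row=LF[0]=4
  step 3: row=4, L[4]='l', prepend. Next row=LF[4]=5
  step 4: row=5, L[5]='b', prepend. Next row=LF[5]=2
  step 5: row=2, L[2]='b', prepend. Next row=LF[2]=1
  step 6: row=1, L[1]='u', prepend. Next row=LF[1]=6
  step 7: row=6, L[6]='b', prepend. Next row=LF[6]=3
Reversed output: bubble$

Answer: bubble$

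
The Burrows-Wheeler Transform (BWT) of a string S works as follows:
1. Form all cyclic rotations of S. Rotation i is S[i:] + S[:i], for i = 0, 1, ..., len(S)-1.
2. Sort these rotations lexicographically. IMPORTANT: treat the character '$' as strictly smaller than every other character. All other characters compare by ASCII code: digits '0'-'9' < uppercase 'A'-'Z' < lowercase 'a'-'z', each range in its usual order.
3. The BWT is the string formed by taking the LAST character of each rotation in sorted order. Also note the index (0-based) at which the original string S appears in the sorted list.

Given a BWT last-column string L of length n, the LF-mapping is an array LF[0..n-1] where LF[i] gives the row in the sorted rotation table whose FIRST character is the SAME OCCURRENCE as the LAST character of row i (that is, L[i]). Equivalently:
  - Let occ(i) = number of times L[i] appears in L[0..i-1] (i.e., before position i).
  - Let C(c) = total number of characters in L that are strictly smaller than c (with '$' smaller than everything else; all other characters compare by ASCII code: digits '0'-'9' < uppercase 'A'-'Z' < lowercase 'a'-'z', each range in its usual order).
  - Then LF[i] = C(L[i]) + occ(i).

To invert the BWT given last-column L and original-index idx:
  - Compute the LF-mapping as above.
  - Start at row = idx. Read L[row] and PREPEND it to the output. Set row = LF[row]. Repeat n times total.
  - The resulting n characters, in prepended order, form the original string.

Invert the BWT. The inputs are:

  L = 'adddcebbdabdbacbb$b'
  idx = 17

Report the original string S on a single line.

Answer: dcbbbebbcdabdbdada$

Derivation:
LF mapping: 1 13 14 15 11 18 4 5 16 2 6 17 7 3 12 8 9 0 10
Walk LF starting at row 17, prepending L[row]:
  step 1: row=17, L[17]='$', prepend. Next row=LF[17]=0
  step 2: row=0, L[0]='a', prepend. Next row=LF[0]=1
  step 3: row=1, L[1]='d', prepend. Next row=LF[1]=13
  step 4: row=13, L[13]='a', prepend. Next row=LF[13]=3
  step 5: row=3, L[3]='d', prepend. Next row=LF[3]=15
  step 6: row=15, L[15]='b', prepend. Next row=LF[15]=8
  step 7: row=8, L[8]='d', prepend. Next row=LF[8]=16
  step 8: row=16, L[16]='b', prepend. Next row=LF[16]=9
  step 9: row=9, L[9]='a', prepend. Next row=LF[9]=2
  step 10: row=2, L[2]='d', prepend. Next row=LF[2]=14
  step 11: row=14, L[14]='c', prepend. Next row=LF[14]=12
  step 12: row=12, L[12]='b', prepend. Next row=LF[12]=7
  step 13: row=7, L[7]='b', prepend. Next row=LF[7]=5
  step 14: row=5, L[5]='e', prepend. Next row=LF[5]=18
  step 15: row=18, L[18]='b', prepend. Next row=LF[18]=10
  step 16: row=10, L[10]='b', prepend. Next row=LF[10]=6
  step 17: row=6, L[6]='b', prepend. Next row=LF[6]=4
  step 18: row=4, L[4]='c', prepend. Next row=LF[4]=11
  step 19: row=11, L[11]='d', prepend. Next row=LF[11]=17
Reversed output: dcbbbebbcdabdbdada$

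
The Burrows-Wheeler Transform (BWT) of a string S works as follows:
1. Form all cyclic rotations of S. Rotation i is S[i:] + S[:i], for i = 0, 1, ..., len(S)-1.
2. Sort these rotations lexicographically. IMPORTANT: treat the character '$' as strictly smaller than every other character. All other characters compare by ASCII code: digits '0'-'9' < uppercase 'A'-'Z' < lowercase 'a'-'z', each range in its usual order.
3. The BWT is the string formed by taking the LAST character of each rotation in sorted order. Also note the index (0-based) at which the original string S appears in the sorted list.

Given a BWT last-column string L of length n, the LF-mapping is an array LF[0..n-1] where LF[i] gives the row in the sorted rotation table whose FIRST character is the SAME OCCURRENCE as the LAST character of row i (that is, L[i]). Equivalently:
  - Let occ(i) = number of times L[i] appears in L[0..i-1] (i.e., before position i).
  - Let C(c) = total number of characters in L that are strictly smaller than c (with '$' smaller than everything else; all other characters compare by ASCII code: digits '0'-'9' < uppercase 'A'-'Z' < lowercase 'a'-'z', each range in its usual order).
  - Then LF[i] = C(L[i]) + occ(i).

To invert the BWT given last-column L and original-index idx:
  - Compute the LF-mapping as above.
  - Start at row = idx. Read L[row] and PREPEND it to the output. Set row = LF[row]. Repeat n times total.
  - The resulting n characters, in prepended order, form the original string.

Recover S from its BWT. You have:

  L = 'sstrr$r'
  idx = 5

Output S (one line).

Answer: srrtrs$

Derivation:
LF mapping: 4 5 6 1 2 0 3
Walk LF starting at row 5, prepending L[row]:
  step 1: row=5, L[5]='$', prepend. Next row=LF[5]=0
  step 2: row=0, L[0]='s', prepend. Next row=LF[0]=4
  step 3: row=4, L[4]='r', prepend. Next row=LF[4]=2
  step 4: row=2, L[2]='t', prepend. Next row=LF[2]=6
  step 5: row=6, L[6]='r', prepend. Next row=LF[6]=3
  step 6: row=3, L[3]='r', prepend. Next row=LF[3]=1
  step 7: row=1, L[1]='s', prepend. Next row=LF[1]=5
Reversed output: srrtrs$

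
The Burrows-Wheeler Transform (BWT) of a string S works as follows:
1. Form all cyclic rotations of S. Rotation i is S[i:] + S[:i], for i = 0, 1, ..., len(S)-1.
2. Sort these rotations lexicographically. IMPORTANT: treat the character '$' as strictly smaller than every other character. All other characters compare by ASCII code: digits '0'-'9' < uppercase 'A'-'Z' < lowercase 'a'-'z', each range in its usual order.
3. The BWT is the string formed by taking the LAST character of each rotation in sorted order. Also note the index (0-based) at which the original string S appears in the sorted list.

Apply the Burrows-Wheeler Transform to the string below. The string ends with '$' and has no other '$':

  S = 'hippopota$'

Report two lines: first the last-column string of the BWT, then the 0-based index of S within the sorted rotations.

All 10 rotations (rotation i = S[i:]+S[:i]):
  rot[0] = hippopota$
  rot[1] = ippopota$h
  rot[2] = ppopota$hi
  rot[3] = popota$hip
  rot[4] = opota$hipp
  rot[5] = pota$hippo
  rot[6] = ota$hippop
  rot[7] = ta$hippopo
  rot[8] = a$hippopot
  rot[9] = $hippopota
Sorted (with $ < everything):
  sorted[0] = $hippopota  (last char: 'a')
  sorted[1] = a$hippopot  (last char: 't')
  sorted[2] = hippopota$  (last char: '$')
  sorted[3] = ippopota$h  (last char: 'h')
  sorted[4] = opota$hipp  (last char: 'p')
  sorted[5] = ota$hippop  (last char: 'p')
  sorted[6] = popota$hip  (last char: 'p')
  sorted[7] = pota$hippo  (last char: 'o')
  sorted[8] = ppopota$hi  (last char: 'i')
  sorted[9] = ta$hippopo  (last char: 'o')
Last column: at$hpppoio
Original string S is at sorted index 2

Answer: at$hpppoio
2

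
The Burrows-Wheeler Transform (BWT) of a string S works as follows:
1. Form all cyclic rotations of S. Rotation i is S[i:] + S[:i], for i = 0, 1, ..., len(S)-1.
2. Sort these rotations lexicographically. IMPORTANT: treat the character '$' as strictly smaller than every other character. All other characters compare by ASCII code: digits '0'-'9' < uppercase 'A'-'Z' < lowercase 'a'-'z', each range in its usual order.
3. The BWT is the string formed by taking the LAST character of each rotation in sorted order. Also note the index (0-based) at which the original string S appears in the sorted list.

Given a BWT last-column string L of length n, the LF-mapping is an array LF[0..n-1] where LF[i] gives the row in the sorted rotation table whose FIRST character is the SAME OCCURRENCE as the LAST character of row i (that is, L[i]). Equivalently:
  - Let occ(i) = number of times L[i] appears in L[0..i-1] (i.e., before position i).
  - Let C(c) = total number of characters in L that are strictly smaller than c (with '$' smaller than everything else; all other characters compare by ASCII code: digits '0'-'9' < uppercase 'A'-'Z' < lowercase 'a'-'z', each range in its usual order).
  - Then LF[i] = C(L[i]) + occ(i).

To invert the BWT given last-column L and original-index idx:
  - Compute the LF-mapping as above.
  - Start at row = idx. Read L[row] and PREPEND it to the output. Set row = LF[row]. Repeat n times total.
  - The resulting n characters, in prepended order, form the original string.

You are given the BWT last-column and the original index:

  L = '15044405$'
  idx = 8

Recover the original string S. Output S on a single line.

Answer: 55004441$

Derivation:
LF mapping: 3 7 1 4 5 6 2 8 0
Walk LF starting at row 8, prepending L[row]:
  step 1: row=8, L[8]='$', prepend. Next row=LF[8]=0
  step 2: row=0, L[0]='1', prepend. Next row=LF[0]=3
  step 3: row=3, L[3]='4', prepend. Next row=LF[3]=4
  step 4: row=4, L[4]='4', prepend. Next row=LF[4]=5
  step 5: row=5, L[5]='4', prepend. Next row=LF[5]=6
  step 6: row=6, L[6]='0', prepend. Next row=LF[6]=2
  step 7: row=2, L[2]='0', prepend. Next row=LF[2]=1
  step 8: row=1, L[1]='5', prepend. Next row=LF[1]=7
  step 9: row=7, L[7]='5', prepend. Next row=LF[7]=8
Reversed output: 55004441$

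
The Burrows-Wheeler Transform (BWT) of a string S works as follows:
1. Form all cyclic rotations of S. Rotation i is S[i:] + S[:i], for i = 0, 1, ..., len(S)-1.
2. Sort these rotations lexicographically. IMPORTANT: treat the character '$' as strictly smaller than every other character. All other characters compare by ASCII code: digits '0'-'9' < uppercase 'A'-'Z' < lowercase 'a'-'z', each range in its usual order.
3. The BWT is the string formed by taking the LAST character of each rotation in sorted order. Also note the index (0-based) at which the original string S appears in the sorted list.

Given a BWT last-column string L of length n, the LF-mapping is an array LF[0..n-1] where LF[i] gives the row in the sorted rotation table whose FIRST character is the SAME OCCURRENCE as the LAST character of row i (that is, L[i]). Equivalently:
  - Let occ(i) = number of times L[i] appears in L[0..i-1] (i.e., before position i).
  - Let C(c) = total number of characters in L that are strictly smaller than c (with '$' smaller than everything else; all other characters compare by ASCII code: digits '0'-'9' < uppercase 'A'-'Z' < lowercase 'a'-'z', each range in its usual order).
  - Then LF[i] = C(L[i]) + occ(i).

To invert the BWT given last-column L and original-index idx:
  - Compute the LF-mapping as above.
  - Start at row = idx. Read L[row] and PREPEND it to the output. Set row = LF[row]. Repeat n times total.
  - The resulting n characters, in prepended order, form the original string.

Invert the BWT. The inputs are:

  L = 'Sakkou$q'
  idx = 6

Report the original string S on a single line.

Answer: quokkaS$

Derivation:
LF mapping: 1 2 3 4 5 7 0 6
Walk LF starting at row 6, prepending L[row]:
  step 1: row=6, L[6]='$', prepend. Next row=LF[6]=0
  step 2: row=0, L[0]='S', prepend. Next row=LF[0]=1
  step 3: row=1, L[1]='a', prepend. Next row=LF[1]=2
  step 4: row=2, L[2]='k', prepend. Next row=LF[2]=3
  step 5: row=3, L[3]='k', prepend. Next row=LF[3]=4
  step 6: row=4, L[4]='o', prepend. Next row=LF[4]=5
  step 7: row=5, L[5]='u', prepend. Next row=LF[5]=7
  step 8: row=7, L[7]='q', prepend. Next row=LF[7]=6
Reversed output: quokkaS$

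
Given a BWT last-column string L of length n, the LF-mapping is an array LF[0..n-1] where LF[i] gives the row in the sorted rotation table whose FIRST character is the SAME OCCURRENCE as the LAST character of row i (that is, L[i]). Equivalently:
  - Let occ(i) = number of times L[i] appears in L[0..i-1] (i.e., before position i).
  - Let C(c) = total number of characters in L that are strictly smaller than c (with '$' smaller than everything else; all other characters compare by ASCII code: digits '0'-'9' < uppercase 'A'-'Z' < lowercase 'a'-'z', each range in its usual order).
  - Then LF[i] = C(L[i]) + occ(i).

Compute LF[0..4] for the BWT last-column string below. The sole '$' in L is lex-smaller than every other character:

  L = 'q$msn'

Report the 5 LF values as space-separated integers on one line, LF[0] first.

Answer: 3 0 1 4 2

Derivation:
Char counts: '$':1, 'm':1, 'n':1, 'q':1, 's':1
C (first-col start): C('$')=0, C('m')=1, C('n')=2, C('q')=3, C('s')=4
L[0]='q': occ=0, LF[0]=C('q')+0=3+0=3
L[1]='$': occ=0, LF[1]=C('$')+0=0+0=0
L[2]='m': occ=0, LF[2]=C('m')+0=1+0=1
L[3]='s': occ=0, LF[3]=C('s')+0=4+0=4
L[4]='n': occ=0, LF[4]=C('n')+0=2+0=2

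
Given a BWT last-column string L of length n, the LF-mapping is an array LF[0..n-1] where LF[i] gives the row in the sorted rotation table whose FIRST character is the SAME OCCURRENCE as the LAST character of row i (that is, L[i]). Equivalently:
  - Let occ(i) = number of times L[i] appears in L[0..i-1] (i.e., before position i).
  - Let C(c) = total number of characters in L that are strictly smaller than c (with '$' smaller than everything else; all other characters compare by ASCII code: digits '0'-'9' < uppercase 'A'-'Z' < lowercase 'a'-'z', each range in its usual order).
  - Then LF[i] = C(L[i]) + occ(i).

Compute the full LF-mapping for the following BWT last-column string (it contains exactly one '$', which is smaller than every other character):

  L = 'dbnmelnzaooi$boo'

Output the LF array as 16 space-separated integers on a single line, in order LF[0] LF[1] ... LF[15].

Char counts: '$':1, 'a':1, 'b':2, 'd':1, 'e':1, 'i':1, 'l':1, 'm':1, 'n':2, 'o':4, 'z':1
C (first-col start): C('$')=0, C('a')=1, C('b')=2, C('d')=4, C('e')=5, C('i')=6, C('l')=7, C('m')=8, C('n')=9, C('o')=11, C('z')=15
L[0]='d': occ=0, LF[0]=C('d')+0=4+0=4
L[1]='b': occ=0, LF[1]=C('b')+0=2+0=2
L[2]='n': occ=0, LF[2]=C('n')+0=9+0=9
L[3]='m': occ=0, LF[3]=C('m')+0=8+0=8
L[4]='e': occ=0, LF[4]=C('e')+0=5+0=5
L[5]='l': occ=0, LF[5]=C('l')+0=7+0=7
L[6]='n': occ=1, LF[6]=C('n')+1=9+1=10
L[7]='z': occ=0, LF[7]=C('z')+0=15+0=15
L[8]='a': occ=0, LF[8]=C('a')+0=1+0=1
L[9]='o': occ=0, LF[9]=C('o')+0=11+0=11
L[10]='o': occ=1, LF[10]=C('o')+1=11+1=12
L[11]='i': occ=0, LF[11]=C('i')+0=6+0=6
L[12]='$': occ=0, LF[12]=C('$')+0=0+0=0
L[13]='b': occ=1, LF[13]=C('b')+1=2+1=3
L[14]='o': occ=2, LF[14]=C('o')+2=11+2=13
L[15]='o': occ=3, LF[15]=C('o')+3=11+3=14

Answer: 4 2 9 8 5 7 10 15 1 11 12 6 0 3 13 14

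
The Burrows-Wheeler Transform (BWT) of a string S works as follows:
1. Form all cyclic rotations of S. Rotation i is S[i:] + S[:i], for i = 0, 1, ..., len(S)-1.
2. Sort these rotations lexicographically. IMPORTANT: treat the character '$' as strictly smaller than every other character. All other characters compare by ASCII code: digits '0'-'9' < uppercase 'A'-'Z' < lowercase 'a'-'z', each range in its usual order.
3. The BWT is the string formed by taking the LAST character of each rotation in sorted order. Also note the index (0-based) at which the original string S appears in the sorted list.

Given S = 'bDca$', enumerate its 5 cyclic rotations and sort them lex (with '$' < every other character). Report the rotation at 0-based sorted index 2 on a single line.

Answer: a$bDc

Derivation:
All 5 rotations (rotation i = S[i:]+S[:i]):
  rot[0] = bDca$
  rot[1] = Dca$b
  rot[2] = ca$bD
  rot[3] = a$bDc
  rot[4] = $bDca
Sorted (with $ < everything):
  sorted[0] = $bDca
  sorted[1] = Dca$b
  sorted[2] = a$bDc
  sorted[3] = bDca$
  sorted[4] = ca$bD
sorted[2] = a$bDc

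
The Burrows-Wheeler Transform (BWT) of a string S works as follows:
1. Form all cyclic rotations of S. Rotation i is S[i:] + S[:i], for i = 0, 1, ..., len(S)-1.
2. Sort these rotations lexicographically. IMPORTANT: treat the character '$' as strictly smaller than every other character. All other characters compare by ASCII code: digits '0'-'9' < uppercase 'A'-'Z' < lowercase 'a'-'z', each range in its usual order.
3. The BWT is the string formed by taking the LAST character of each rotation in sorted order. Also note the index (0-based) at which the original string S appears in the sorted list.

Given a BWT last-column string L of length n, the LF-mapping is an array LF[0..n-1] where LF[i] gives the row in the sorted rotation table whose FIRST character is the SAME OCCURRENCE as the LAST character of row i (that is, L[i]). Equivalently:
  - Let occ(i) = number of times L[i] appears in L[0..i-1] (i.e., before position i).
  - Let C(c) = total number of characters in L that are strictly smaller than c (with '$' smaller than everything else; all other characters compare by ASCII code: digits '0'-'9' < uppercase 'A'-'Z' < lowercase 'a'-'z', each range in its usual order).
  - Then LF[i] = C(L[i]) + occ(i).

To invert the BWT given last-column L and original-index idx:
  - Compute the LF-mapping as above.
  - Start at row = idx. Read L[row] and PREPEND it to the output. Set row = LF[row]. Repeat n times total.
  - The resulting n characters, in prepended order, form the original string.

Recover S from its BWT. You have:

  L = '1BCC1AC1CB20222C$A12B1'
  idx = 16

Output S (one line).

Answer: BC2A1C1122B02C1CB2AC1$

Derivation:
LF mapping: 2 14 17 18 3 12 19 4 20 15 7 1 8 9 10 21 0 13 5 11 16 6
Walk LF starting at row 16, prepending L[row]:
  step 1: row=16, L[16]='$', prepend. Next row=LF[16]=0
  step 2: row=0, L[0]='1', prepend. Next row=LF[0]=2
  step 3: row=2, L[2]='C', prepend. Next row=LF[2]=17
  step 4: row=17, L[17]='A', prepend. Next row=LF[17]=13
  step 5: row=13, L[13]='2', prepend. Next row=LF[13]=9
  step 6: row=9, L[9]='B', prepend. Next row=LF[9]=15
  step 7: row=15, L[15]='C', prepend. Next row=LF[15]=21
  step 8: row=21, L[21]='1', prepend. Next row=LF[21]=6
  step 9: row=6, L[6]='C', prepend. Next row=LF[6]=19
  step 10: row=19, L[19]='2', prepend. Next row=LF[19]=11
  step 11: row=11, L[11]='0', prepend. Next row=LF[11]=1
  step 12: row=1, L[1]='B', prepend. Next row=LF[1]=14
  step 13: row=14, L[14]='2', prepend. Next row=LF[14]=10
  step 14: row=10, L[10]='2', prepend. Next row=LF[10]=7
  step 15: row=7, L[7]='1', prepend. Next row=LF[7]=4
  step 16: row=4, L[4]='1', prepend. Next row=LF[4]=3
  step 17: row=3, L[3]='C', prepend. Next row=LF[3]=18
  step 18: row=18, L[18]='1', prepend. Next row=LF[18]=5
  step 19: row=5, L[5]='A', prepend. Next row=LF[5]=12
  step 20: row=12, L[12]='2', prepend. Next row=LF[12]=8
  step 21: row=8, L[8]='C', prepend. Next row=LF[8]=20
  step 22: row=20, L[20]='B', prepend. Next row=LF[20]=16
Reversed output: BC2A1C1122B02C1CB2AC1$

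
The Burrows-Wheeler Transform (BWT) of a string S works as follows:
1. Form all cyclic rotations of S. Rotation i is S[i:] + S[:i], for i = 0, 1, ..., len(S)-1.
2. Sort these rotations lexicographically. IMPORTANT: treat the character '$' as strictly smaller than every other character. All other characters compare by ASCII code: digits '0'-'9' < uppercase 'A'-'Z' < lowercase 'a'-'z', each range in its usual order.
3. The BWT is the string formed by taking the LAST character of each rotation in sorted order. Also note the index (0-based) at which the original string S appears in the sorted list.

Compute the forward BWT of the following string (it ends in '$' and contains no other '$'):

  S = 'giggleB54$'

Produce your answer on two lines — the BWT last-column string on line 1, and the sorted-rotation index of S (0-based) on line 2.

All 10 rotations (rotation i = S[i:]+S[:i]):
  rot[0] = giggleB54$
  rot[1] = iggleB54$g
  rot[2] = ggleB54$gi
  rot[3] = gleB54$gig
  rot[4] = leB54$gigg
  rot[5] = eB54$giggl
  rot[6] = B54$giggle
  rot[7] = 54$giggleB
  rot[8] = 4$giggleB5
  rot[9] = $giggleB54
Sorted (with $ < everything):
  sorted[0] = $giggleB54  (last char: '4')
  sorted[1] = 4$giggleB5  (last char: '5')
  sorted[2] = 54$giggleB  (last char: 'B')
  sorted[3] = B54$giggle  (last char: 'e')
  sorted[4] = eB54$giggl  (last char: 'l')
  sorted[5] = ggleB54$gi  (last char: 'i')
  sorted[6] = giggleB54$  (last char: '$')
  sorted[7] = gleB54$gig  (last char: 'g')
  sorted[8] = iggleB54$g  (last char: 'g')
  sorted[9] = leB54$gigg  (last char: 'g')
Last column: 45Beli$ggg
Original string S is at sorted index 6

Answer: 45Beli$ggg
6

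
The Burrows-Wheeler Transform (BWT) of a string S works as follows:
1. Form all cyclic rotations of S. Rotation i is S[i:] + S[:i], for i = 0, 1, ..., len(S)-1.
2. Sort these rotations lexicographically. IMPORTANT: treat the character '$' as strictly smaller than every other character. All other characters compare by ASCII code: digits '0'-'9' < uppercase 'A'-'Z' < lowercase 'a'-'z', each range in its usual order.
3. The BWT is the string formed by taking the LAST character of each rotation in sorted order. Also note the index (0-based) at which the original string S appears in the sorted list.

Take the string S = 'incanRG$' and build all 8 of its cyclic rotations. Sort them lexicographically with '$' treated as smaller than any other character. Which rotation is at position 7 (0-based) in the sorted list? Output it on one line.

All 8 rotations (rotation i = S[i:]+S[:i]):
  rot[0] = incanRG$
  rot[1] = ncanRG$i
  rot[2] = canRG$in
  rot[3] = anRG$inc
  rot[4] = nRG$inca
  rot[5] = RG$incan
  rot[6] = G$incanR
  rot[7] = $incanRG
Sorted (with $ < everything):
  sorted[0] = $incanRG
  sorted[1] = G$incanR
  sorted[2] = RG$incan
  sorted[3] = anRG$inc
  sorted[4] = canRG$in
  sorted[5] = incanRG$
  sorted[6] = nRG$inca
  sorted[7] = ncanRG$i
sorted[7] = ncanRG$i

Answer: ncanRG$i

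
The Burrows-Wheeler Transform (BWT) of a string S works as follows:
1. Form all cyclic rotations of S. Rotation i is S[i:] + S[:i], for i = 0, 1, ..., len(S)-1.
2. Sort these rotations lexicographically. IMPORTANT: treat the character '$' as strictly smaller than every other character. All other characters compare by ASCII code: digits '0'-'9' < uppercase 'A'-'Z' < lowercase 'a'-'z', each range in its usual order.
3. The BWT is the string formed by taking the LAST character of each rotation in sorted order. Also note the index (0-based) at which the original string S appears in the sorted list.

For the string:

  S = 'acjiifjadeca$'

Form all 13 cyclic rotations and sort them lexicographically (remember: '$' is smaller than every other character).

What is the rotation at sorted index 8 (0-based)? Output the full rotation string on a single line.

All 13 rotations (rotation i = S[i:]+S[:i]):
  rot[0] = acjiifjadeca$
  rot[1] = cjiifjadeca$a
  rot[2] = jiifjadeca$ac
  rot[3] = iifjadeca$acj
  rot[4] = ifjadeca$acji
  rot[5] = fjadeca$acjii
  rot[6] = jadeca$acjiif
  rot[7] = adeca$acjiifj
  rot[8] = deca$acjiifja
  rot[9] = eca$acjiifjad
  rot[10] = ca$acjiifjade
  rot[11] = a$acjiifjadec
  rot[12] = $acjiifjadeca
Sorted (with $ < everything):
  sorted[0] = $acjiifjadeca
  sorted[1] = a$acjiifjadec
  sorted[2] = acjiifjadeca$
  sorted[3] = adeca$acjiifj
  sorted[4] = ca$acjiifjade
  sorted[5] = cjiifjadeca$a
  sorted[6] = deca$acjiifja
  sorted[7] = eca$acjiifjad
  sorted[8] = fjadeca$acjii
  sorted[9] = ifjadeca$acji
  sorted[10] = iifjadeca$acj
  sorted[11] = jadeca$acjiif
  sorted[12] = jiifjadeca$ac
sorted[8] = fjadeca$acjii

Answer: fjadeca$acjii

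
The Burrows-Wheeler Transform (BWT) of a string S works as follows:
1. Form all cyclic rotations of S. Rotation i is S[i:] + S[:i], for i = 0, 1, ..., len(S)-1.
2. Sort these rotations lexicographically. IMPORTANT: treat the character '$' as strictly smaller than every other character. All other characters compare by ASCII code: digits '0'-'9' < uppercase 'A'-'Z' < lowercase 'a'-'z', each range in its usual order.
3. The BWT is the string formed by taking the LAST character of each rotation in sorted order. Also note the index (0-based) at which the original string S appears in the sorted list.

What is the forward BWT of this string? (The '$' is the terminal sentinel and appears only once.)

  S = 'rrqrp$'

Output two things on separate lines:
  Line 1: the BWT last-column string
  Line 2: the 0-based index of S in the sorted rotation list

All 6 rotations (rotation i = S[i:]+S[:i]):
  rot[0] = rrqrp$
  rot[1] = rqrp$r
  rot[2] = qrp$rr
  rot[3] = rp$rrq
  rot[4] = p$rrqr
  rot[5] = $rrqrp
Sorted (with $ < everything):
  sorted[0] = $rrqrp  (last char: 'p')
  sorted[1] = p$rrqr  (last char: 'r')
  sorted[2] = qrp$rr  (last char: 'r')
  sorted[3] = rp$rrq  (last char: 'q')
  sorted[4] = rqrp$r  (last char: 'r')
  sorted[5] = rrqrp$  (last char: '$')
Last column: prrqr$
Original string S is at sorted index 5

Answer: prrqr$
5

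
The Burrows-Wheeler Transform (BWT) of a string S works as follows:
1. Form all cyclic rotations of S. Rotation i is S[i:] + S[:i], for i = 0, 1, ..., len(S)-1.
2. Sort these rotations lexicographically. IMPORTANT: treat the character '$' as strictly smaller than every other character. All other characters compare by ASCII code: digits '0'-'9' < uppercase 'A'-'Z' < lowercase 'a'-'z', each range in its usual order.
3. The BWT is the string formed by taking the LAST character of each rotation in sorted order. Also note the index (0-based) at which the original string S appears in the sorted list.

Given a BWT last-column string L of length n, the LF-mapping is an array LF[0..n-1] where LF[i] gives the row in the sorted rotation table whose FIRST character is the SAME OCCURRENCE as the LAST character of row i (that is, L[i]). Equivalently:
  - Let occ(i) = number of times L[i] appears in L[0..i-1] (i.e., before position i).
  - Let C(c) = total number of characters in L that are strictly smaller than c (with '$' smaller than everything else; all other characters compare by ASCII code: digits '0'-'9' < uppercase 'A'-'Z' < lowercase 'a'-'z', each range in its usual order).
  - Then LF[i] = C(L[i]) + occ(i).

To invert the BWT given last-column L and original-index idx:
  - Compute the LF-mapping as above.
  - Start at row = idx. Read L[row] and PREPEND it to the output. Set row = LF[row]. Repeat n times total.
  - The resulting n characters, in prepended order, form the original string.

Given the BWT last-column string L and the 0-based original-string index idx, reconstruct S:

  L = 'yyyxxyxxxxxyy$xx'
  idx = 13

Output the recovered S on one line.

LF mapping: 10 11 12 1 2 13 3 4 5 6 7 14 15 0 8 9
Walk LF starting at row 13, prepending L[row]:
  step 1: row=13, L[13]='$', prepend. Next row=LF[13]=0
  step 2: row=0, L[0]='y', prepend. Next row=LF[0]=10
  step 3: row=10, L[10]='x', prepend. Next row=LF[10]=7
  step 4: row=7, L[7]='x', prepend. Next row=LF[7]=4
  step 5: row=4, L[4]='x', prepend. Next row=LF[4]=2
  step 6: row=2, L[2]='y', prepend. Next row=LF[2]=12
  step 7: row=12, L[12]='y', prepend. Next row=LF[12]=15
  step 8: row=15, L[15]='x', prepend. Next row=LF[15]=9
  step 9: row=9, L[9]='x', prepend. Next row=LF[9]=6
  step 10: row=6, L[6]='x', prepend. Next row=LF[6]=3
  step 11: row=3, L[3]='x', prepend. Next row=LF[3]=1
  step 12: row=1, L[1]='y', prepend. Next row=LF[1]=11
  step 13: row=11, L[11]='y', prepend. Next row=LF[11]=14
  step 14: row=14, L[14]='x', prepend. Next row=LF[14]=8
  step 15: row=8, L[8]='x', prepend. Next row=LF[8]=5
  step 16: row=5, L[5]='y', prepend. Next row=LF[5]=13
Reversed output: yxxyyxxxxyyxxxy$

Answer: yxxyyxxxxyyxxxy$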